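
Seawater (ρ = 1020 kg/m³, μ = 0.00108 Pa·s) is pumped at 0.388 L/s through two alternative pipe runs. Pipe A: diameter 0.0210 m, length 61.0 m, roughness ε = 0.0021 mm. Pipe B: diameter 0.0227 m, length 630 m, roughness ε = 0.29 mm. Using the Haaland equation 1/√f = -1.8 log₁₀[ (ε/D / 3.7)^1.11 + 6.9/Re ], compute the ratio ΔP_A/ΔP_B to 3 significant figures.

Pipe A: V = Q/A = 0.000388/0.0003464 = 1.12 m/s; Re = 2.222e+04; ε/D = 0.0001; Haaland → f = 0.02525; ΔP_A = f(L/D)(ρV²/2) = 4.694e+04 Pa.
Pipe B: V = Q/A = 0.000388/0.0004047 = 0.9587 m/s; Re = 2.055e+04; ε/D = 0.0128; Haaland → f = 0.04361; ΔP_B = f(L/D)(ρV²/2) = 5.674e+05 Pa.
ΔP_A/ΔP_B = 4.694e+04/5.674e+05 = 0.0827.

ΔP_A/ΔP_B ≈ 0.0827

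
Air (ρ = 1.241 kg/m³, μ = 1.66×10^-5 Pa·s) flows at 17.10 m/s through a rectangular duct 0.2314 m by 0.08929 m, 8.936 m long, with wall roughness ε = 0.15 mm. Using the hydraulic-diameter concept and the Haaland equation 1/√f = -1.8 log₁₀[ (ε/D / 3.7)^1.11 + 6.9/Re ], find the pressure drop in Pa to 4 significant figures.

Hydraulic diameter D_h = 4A/P = 4·(0.2314·0.08929)/(2·(0.2314+0.08929)) = 0.08265/0.6414 = 0.1289 m.
Re = ρVD_h/μ = 1.241·17.1·0.1289/1.66e-05 = 1.647e+05.
ε/D_h = 0.00015/0.1289 = 0.00116; Haaland gives 1/√f = -1.8 log₁₀[0.00013+4.19e-05] = 6.778, so f = 0.02176.
ΔP = f(L/D_h)(ρV²/2) = 0.02176·8.936/0.1289·181.4 = 273.8 Pa.

ΔP ≈ 273.8 Pa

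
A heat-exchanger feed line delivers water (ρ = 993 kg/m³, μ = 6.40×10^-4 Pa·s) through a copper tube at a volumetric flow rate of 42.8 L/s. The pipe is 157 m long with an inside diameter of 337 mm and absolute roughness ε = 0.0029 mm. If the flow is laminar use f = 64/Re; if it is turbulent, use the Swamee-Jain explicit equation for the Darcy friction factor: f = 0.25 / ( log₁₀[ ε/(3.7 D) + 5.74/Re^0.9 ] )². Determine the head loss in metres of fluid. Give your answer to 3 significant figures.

h_f ≈ 0.0818 m

Q = 42.8 L/s = 42.8/1000 = 0.0428 m³/s.
Cross-sectional area A = πD²/4 = π(0.337)²/4 = 0.0892 m²; mean velocity V = Q/A = 0.0428/0.0892 = 0.4798 m/s.
Reynolds number Re = ρVD/μ = 993 · 0.4798 · 0.337 / 0.00064 = 2.509e+05.
Re > 4000 → turbulent. Relative roughness ε/D = 2.9e-06/0.337 = 8.61e-06. Swamee-Jain: f = 0.25/(log₁₀[8.61e-06/3.7 + 5.74/2.509e+05^0.9])² = 0.25/(log₁₀[2.33e-06 + 7.93e-05])² = 0.25/(-4.088)² = 0.01496.
Darcy-Weisbach: ΔP = f(L/D)(ρV²/2) = 0.01496·(157/0.337)·(993·0.4798²/2) = 0.01496·465.9·114.3 = 796.7 Pa.
Head loss h_f = ΔP/(ρg) = 796.7/(993·9.81) = 0.0818 m.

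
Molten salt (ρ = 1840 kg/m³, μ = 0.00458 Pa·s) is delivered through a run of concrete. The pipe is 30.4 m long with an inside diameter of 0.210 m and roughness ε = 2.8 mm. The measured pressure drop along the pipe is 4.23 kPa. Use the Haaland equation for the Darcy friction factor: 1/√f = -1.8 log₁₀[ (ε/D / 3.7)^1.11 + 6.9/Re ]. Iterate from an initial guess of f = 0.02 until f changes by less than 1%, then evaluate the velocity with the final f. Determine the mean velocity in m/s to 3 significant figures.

Rearranging Darcy-Weisbach: V = √(2·ΔP·D/(f·L·ρ)). With ε/D = 0.0028/0.21 = 0.0133, iterate starting from f = 0.02:
  f = 0.02 → V = √(2·4230·0.21/(0.02·30.4·1840)) = 1.26 m/s; Re = ρVD/μ = 1.063e+05; f → 0.04241
  f = 0.04241 → V = 0.8654 m/s; Re = 7.301e+04; f → 0.04261
Converged (Δf/f < 1%). With the final f = 0.04261: V = √(2·4230·0.21/(0.04261·30.4·1840)) = 0.8634 m/s.

V ≈ 0.863 m/s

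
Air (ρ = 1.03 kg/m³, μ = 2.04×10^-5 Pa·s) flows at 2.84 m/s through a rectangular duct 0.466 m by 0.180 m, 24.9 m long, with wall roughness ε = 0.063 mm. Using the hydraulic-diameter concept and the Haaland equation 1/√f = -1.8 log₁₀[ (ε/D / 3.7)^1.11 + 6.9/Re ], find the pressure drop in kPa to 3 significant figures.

ΔP ≈ 0.00907 kPa

Hydraulic diameter D_h = 4A/P = 4·(0.466·0.18)/(2·(0.466+0.18)) = 0.3355/1.292 = 0.2597 m.
Re = ρVD_h/μ = 1.03·2.84·0.2597/2.04e-05 = 3.724e+04.
ε/D_h = 6.3e-05/0.2597 = 0.000243; Haaland gives 1/√f = -1.8 log₁₀[2.27e-05+0.000185] = 6.627, so f = 0.02277.
ΔP = f(L/D_h)(ρV²/2) = 0.02277·24.9/0.2597·4.154 = 9.068 Pa.
ΔP = 0.00907 kPa.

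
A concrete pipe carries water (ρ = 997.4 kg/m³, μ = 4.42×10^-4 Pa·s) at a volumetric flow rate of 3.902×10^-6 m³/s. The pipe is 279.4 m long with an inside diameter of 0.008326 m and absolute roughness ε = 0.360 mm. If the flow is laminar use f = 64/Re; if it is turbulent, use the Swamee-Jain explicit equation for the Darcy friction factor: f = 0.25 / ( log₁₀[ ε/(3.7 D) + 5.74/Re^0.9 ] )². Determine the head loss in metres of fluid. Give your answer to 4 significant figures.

h_f ≈ 0.4176 m

Cross-sectional area A = πD²/4 = π(0.008326)²/4 = 5.445e-05 m²; mean velocity V = Q/A = 3.902e-06/5.445e-05 = 0.07167 m/s.
Reynolds number Re = ρVD/μ = 997.4 · 0.07167 · 0.008326 / 0.000442 = 1347.
Re < 2300 → laminar flow, so f = 64/Re = 64/1347 = 0.04753 (the turbulent correlation is not needed).
Darcy-Weisbach: ΔP = f(L/D)(ρV²/2) = 0.04753·(279.4/0.008326)·(997.4·0.07167²/2) = 0.04753·3.356e+04·2.561 = 4086 Pa.
Head loss h_f = ΔP/(ρg) = 4086/(997.4·9.81) = 0.4176 m.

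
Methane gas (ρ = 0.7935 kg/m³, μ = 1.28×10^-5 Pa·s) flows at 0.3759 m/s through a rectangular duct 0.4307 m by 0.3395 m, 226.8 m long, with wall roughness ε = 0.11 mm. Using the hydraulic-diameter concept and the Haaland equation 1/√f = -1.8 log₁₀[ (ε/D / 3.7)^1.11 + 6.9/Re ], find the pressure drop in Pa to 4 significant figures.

Hydraulic diameter D_h = 4A/P = 4·(0.4307·0.3395)/(2·(0.4307+0.3395)) = 0.5849/1.54 = 0.3797 m.
Re = ρVD_h/μ = 0.7935·0.3759·0.3797/1.28e-05 = 8848.
ε/D_h = 0.00011/0.3797 = 0.00029; Haaland gives 1/√f = -1.8 log₁₀[2.77e-05+0.00078] = 5.567, so f = 0.03227.
ΔP = f(L/D_h)(ρV²/2) = 0.03227·226.8/0.3797·0.05606 = 1.08 Pa.

ΔP ≈ 1.080 Pa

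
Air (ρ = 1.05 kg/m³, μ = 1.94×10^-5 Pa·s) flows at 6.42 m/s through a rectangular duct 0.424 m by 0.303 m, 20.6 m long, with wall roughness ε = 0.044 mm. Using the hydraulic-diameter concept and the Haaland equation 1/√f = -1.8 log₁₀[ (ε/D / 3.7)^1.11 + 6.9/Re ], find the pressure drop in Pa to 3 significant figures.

Hydraulic diameter D_h = 4A/P = 4·(0.424·0.303)/(2·(0.424+0.303)) = 0.5139/1.454 = 0.3534 m.
Re = ρVD_h/μ = 1.05·6.42·0.3534/1.94e-05 = 1.228e+05.
ε/D_h = 4.4e-05/0.3534 = 0.000124; Haaland gives 1/√f = -1.8 log₁₀[1.08e-05+5.62e-05] = 7.513, so f = 0.01772.
ΔP = f(L/D_h)(ρV²/2) = 0.01772·20.6/0.3534·21.64 = 22.35 Pa.

ΔP ≈ 22.3 Pa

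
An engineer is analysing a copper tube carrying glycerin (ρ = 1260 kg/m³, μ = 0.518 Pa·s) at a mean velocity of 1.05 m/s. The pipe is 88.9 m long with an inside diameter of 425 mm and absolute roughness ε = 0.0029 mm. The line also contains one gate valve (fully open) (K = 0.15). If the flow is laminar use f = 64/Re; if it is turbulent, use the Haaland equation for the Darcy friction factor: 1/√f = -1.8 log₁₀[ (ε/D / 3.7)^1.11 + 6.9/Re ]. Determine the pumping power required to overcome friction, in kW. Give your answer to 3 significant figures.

Reynolds number Re = ρVD/μ = 1260 · 1.05 · 0.425 / 0.518 = 1085.
Re < 2300 → laminar flow, so f = 64/Re = 64/1085 = 0.05896 (the turbulent correlation is not needed).
Total minor-loss coefficient ΣK = 1·0.15 = 0.15.
ΔP = [f·L/D + ΣK]·(ρV²/2) = [0.05896·88.9/0.425 + 0.15]·(1260·1.05²/2) = [12.33 + 0.15]·694.6 = 8670 Pa.
Q = V·A = 1.05·0.1419 = 0.149 m³/s.
Pumping power P = QΔP = 0.149·8670 = 1292 W = 1.29 kW.

P ≈ 1.29 kW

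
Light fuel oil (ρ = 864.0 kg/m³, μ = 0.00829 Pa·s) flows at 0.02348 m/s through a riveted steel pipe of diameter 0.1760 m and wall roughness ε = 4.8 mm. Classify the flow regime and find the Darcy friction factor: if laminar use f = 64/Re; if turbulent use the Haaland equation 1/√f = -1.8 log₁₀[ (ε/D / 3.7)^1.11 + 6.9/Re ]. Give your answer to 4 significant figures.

f ≈ 0.1486

Re = ρVD/μ = 864·0.02348·0.176/0.00829 = 430.7.
Re < 2300 → laminar, so f = 64/Re = 0.1486 (roughness is irrelevant in laminar flow).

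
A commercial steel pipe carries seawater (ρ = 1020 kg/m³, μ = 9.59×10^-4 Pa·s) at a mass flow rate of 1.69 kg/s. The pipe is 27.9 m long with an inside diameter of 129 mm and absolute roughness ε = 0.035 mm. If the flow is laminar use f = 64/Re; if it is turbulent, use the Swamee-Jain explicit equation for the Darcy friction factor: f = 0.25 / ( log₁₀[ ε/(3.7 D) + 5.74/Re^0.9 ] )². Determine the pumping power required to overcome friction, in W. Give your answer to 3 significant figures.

A = πD²/4 = π(0.129)²/4 = 0.01307 m²; mean velocity V = ṁ/(ρA) = 1.69/(1020 · 0.01307) = 0.1268 m/s.
Reynolds number Re = ρVD/μ = 1020 · 0.1268 · 0.129 / 0.000959 = 1.739e+04.
Re > 4000 → turbulent. Relative roughness ε/D = 3.5e-05/0.129 = 0.000271. Swamee-Jain: f = 0.25/(log₁₀[0.000271/3.7 + 5.74/1.739e+04^0.9])² = 0.25/(log₁₀[7.33e-05 + 0.000876])² = 0.25/(-3.023)² = 0.02737.
Darcy-Weisbach: ΔP = f(L/D)(ρV²/2) = 0.02737·(27.9/0.129)·(1020·0.1268²/2) = 0.02737·216.3·8.196 = 48.51 Pa.
Q = ṁ/ρ = 1.69/1020 = 0.001657 m³/s.
Pumping power P = QΔP = 0.001657·48.51 = 0.08037 W = 0.0804 W.

P ≈ 0.0804 W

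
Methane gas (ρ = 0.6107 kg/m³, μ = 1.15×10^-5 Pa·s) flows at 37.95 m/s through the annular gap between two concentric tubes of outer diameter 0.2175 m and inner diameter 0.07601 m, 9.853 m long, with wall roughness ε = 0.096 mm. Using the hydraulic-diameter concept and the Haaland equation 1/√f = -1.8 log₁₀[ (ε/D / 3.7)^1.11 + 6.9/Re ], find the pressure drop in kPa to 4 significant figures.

Hydraulic diameter D_h = 4A/P = D_o - D_i = 0.2175 - 0.07601 = 0.1415 m.
Re = ρVD_h/μ = 0.6107·37.95·0.1415/1.15e-05 = 2.851e+05.
ε/D_h = 9.6e-05/0.1415 = 0.000678; Haaland gives 1/√f = -1.8 log₁₀[7.12e-05+2.42e-05] = 7.237, so f = 0.01909.
ΔP = f(L/D_h)(ρV²/2) = 0.01909·9.853/0.1415·439.8 = 584.7 Pa.
ΔP = 0.5847 kPa.

ΔP ≈ 0.5847 kPa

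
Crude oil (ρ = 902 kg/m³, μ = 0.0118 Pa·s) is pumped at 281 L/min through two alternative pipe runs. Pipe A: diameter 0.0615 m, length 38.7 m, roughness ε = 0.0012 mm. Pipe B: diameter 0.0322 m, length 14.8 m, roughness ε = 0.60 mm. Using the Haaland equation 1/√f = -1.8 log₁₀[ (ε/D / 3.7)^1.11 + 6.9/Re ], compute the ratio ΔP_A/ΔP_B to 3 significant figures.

ΔP_A/ΔP_B ≈ 0.0690

Pipe A: V = Q/A = 0.004683/0.002971 = 1.577 m/s; Re = 7412; ε/D = 1.95e-05; Haaland → f = 0.03361; ΔP_A = f(L/D)(ρV²/2) = 2.371e+04 Pa.
Pipe B: V = Q/A = 0.004683/0.0008143 = 5.751 m/s; Re = 1.416e+04; ε/D = 0.0186; Haaland → f = 0.05013; ΔP_B = f(L/D)(ρV²/2) = 3.437e+05 Pa.
ΔP_A/ΔP_B = 2.371e+04/3.437e+05 = 0.0690.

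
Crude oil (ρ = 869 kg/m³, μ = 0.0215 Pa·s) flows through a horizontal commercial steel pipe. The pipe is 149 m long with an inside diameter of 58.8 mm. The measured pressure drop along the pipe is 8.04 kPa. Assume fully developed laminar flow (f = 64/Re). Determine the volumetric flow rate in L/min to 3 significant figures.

Q ≈ 44.2 L/min

For laminar flow, f = 64/Re with Re = ρVD/μ, so Darcy-Weisbach reduces to ΔP = 32μLV/D². Solving for V: V = ΔP·D²/(32μL) = 8040·(0.0588)²/(32·0.0215·149) = 0.2712 m/s.
Check: Re = ρVD/μ = 869·0.2712·0.0588/0.0215 = 644.5 < 2300, so the laminar assumption holds.
Q = V·A = 0.2712·(π/4·0.0588²) = 0.0007363 m³/s = 44.2 L/min.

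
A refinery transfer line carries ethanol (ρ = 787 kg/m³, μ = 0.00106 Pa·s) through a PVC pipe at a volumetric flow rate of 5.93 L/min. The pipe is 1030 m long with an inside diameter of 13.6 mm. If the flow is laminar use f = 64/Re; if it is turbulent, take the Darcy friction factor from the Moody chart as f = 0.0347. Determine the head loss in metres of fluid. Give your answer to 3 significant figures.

Q = 5.93 L/min = 5.93/60000 = 9.883e-05 m³/s.
Cross-sectional area A = πD²/4 = π(0.0136)²/4 = 0.0001453 m²; mean velocity V = Q/A = 9.883e-05/0.0001453 = 0.6804 m/s.
Reynolds number Re = ρVD/μ = 787 · 0.6804 · 0.0136 / 0.00106 = 6870.
Re > 4000 → turbulent; use the Moody-chart value f = 0.0347.
Darcy-Weisbach: ΔP = f(L/D)(ρV²/2) = 0.0347·(1030/0.0136)·(787·0.6804²/2) = 0.0347·7.574e+04·182.1 = 4.787e+05 Pa.
Head loss h_f = ΔP/(ρg) = 4.787e+05/(787·9.81) = 62.0 m.

h_f ≈ 62.0 m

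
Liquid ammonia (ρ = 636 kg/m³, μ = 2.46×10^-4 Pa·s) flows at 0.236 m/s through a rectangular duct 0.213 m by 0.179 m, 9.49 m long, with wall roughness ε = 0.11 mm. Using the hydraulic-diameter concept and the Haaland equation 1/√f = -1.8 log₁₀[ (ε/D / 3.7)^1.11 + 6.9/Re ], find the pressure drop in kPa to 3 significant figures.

Hydraulic diameter D_h = 4A/P = 4·(0.213·0.179)/(2·(0.213+0.179)) = 0.1525/0.784 = 0.1945 m.
Re = ρVD_h/μ = 636·0.236·0.1945/0.000246 = 1.187e+05.
ε/D_h = 0.00011/0.1945 = 0.000565; Haaland gives 1/√f = -1.8 log₁₀[5.81e-05+5.81e-05] = 7.082, so f = 0.01994.
ΔP = f(L/D_h)(ρV²/2) = 0.01994·9.49/0.1945·17.71 = 17.23 Pa.
ΔP = 0.0172 kPa.

ΔP ≈ 0.0172 kPa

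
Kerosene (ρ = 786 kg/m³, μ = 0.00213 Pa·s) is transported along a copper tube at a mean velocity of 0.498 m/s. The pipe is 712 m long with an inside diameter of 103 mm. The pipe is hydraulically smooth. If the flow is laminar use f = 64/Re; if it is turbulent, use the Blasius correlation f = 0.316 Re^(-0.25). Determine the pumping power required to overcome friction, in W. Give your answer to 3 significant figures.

P ≈ 75.3 W

Reynolds number Re = ρVD/μ = 786 · 0.498 · 0.103 / 0.00213 = 1.893e+04.
Re > 4000 → turbulent. Smooth-pipe (Blasius): f = 0.316 Re^(-0.25) = 0.316/(1.893e+04)^0.25 = 0.02694.
Darcy-Weisbach: ΔP = f(L/D)(ρV²/2) = 0.02694·(712/0.103)·(786·0.498²/2) = 0.02694·6913·97.47 = 1.815e+04 Pa.
Q = V·A = 0.498·0.008332 = 0.004149 m³/s.
Pumping power P = QΔP = 0.004149·1.815e+04 = 75.32 W = 75.3 W.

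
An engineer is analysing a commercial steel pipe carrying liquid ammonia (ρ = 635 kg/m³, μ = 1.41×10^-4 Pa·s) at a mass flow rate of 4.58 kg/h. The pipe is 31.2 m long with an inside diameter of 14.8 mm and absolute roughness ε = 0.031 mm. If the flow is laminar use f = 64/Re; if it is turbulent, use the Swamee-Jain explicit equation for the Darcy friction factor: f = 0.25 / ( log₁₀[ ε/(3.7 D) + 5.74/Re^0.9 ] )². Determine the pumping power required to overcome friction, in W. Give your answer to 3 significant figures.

ṁ = 4.58 kg/h = 4.58/3600 = 0.001272 kg/s.
A = πD²/4 = π(0.0148)²/4 = 0.000172 m²; mean velocity V = ṁ/(ρA) = 0.001272/(635 · 0.000172) = 0.01165 m/s.
Reynolds number Re = ρVD/μ = 635 · 0.01165 · 0.0148 / 0.000141 = 776.2.
Re < 2300 → laminar flow, so f = 64/Re = 64/776.2 = 0.08245 (the turbulent correlation is not needed).
Darcy-Weisbach: ΔP = f(L/D)(ρV²/2) = 0.08245·(31.2/0.0148)·(635·0.01165²/2) = 0.08245·2108·0.04306 = 7.485 Pa.
Q = ṁ/ρ = 0.001272/635 = 2.003e-06 m³/s.
Pumping power P = QΔP = 2.003e-06·7.485 = 1.500×10^-5 W = 1.50×10^-5 W.

P ≈ 1.50×10^-5 W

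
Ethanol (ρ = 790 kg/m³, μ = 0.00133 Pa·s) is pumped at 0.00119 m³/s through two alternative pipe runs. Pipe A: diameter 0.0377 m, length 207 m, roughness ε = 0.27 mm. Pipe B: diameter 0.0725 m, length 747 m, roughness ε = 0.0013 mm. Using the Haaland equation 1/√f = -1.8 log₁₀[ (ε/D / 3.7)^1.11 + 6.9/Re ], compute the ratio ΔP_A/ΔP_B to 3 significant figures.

Pipe A: V = Q/A = 0.00119/0.001116 = 1.066 m/s; Re = 2.387e+04; ε/D = 0.00716; Haaland → f = 0.03673; ΔP_A = f(L/D)(ρV²/2) = 9.053e+04 Pa.
Pipe B: V = Q/A = 0.00119/0.004128 = 0.2883 m/s; Re = 1.241e+04; ε/D = 1.79e-05; Haaland → f = 0.02915; ΔP_B = f(L/D)(ρV²/2) = 9857 Pa.
ΔP_A/ΔP_B = 9.053e+04/9857 = 9.18.

ΔP_A/ΔP_B ≈ 9.18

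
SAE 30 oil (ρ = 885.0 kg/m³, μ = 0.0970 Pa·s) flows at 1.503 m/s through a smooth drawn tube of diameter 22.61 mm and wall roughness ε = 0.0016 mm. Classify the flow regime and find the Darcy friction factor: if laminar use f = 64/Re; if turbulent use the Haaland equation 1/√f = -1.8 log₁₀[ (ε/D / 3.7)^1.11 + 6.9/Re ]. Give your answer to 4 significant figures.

f ≈ 0.2064

Re = ρVD/μ = 885·1.503·0.02261/0.097 = 310.
Re < 2300 → laminar, so f = 64/Re = 0.2064 (roughness is irrelevant in laminar flow).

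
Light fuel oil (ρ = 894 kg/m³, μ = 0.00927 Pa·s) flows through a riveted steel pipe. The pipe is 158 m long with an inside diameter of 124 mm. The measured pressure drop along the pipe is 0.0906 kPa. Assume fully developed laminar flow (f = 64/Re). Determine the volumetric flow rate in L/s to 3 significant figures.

Q ≈ 0.359 L/s

For laminar flow, f = 64/Re with Re = ρVD/μ, so Darcy-Weisbach reduces to ΔP = 32μLV/D². Solving for V: V = ΔP·D²/(32μL) = 90.6·(0.124)²/(32·0.00927·158) = 0.02972 m/s.
Check: Re = ρVD/μ = 894·0.02972·0.124/0.00927 = 355.4 < 2300, so the laminar assumption holds.
Q = V·A = 0.02972·(π/4·0.124²) = 0.0003589 m³/s = 0.359 L/s.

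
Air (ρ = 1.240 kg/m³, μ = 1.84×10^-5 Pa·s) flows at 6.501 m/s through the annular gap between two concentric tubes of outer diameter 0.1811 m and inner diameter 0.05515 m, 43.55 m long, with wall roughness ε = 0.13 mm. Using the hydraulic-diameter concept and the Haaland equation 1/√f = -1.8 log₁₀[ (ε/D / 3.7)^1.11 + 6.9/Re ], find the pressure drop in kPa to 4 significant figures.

Hydraulic diameter D_h = 4A/P = D_o - D_i = 0.1811 - 0.05515 = 0.126 m.
Re = ρVD_h/μ = 1.24·6.501·0.126/1.84e-05 = 5.518e+04.
ε/D_h = 0.00013/0.126 = 0.00103; Haaland gives 1/√f = -1.8 log₁₀[0.000113+0.000125] = 6.521, so f = 0.02352.
ΔP = f(L/D_h)(ρV²/2) = 0.02352·43.55/0.126·26.2 = 213.1 Pa.
ΔP = 0.2131 kPa.

ΔP ≈ 0.2131 kPa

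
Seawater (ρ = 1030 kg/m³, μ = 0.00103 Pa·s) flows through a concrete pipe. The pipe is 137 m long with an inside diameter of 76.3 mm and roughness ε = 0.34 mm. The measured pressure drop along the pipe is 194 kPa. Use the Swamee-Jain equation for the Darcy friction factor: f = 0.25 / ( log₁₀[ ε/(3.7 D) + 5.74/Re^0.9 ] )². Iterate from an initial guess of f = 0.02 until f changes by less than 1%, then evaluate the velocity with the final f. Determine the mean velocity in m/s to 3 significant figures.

Rearranging Darcy-Weisbach: V = √(2·ΔP·D/(f·L·ρ)). With ε/D = 0.00034/0.0763 = 0.00446, iterate starting from f = 0.02:
  f = 0.02 → V = √(2·1.94e+05·0.0763/(0.02·137·1030)) = 3.239 m/s; Re = ρVD/μ = 2.471e+05; f → 0.02991
  f = 0.02991 → V = 2.649 m/s; Re = 2.021e+05; f → 0.03002
Converged (Δf/f < 1%). With the final f = 0.03002: V = √(2·1.94e+05·0.0763/(0.03002·137·1030)) = 2.644 m/s.

V ≈ 2.64 m/s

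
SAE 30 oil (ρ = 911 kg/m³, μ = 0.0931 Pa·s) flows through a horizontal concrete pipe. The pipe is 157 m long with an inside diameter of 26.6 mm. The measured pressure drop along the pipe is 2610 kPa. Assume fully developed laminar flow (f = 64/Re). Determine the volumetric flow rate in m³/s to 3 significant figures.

Q ≈ 0.00219 m³/s

For laminar flow, f = 64/Re with Re = ρVD/μ, so Darcy-Weisbach reduces to ΔP = 32μLV/D². Solving for V: V = ΔP·D²/(32μL) = 2.61e+06·(0.0266)²/(32·0.0931·157) = 3.948 m/s.
Check: Re = ρVD/μ = 911·3.948·0.0266/0.0931 = 1028 < 2300, so the laminar assumption holds.
Q = V·A = 3.948·(π/4·0.0266²) = 0.002194 m³/s = 0.00219 m³/s.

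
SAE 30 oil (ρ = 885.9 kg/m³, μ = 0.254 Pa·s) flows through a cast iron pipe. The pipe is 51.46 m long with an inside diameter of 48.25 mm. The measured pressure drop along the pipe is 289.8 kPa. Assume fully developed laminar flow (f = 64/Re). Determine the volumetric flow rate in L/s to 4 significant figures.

For laminar flow, f = 64/Re with Re = ρVD/μ, so Darcy-Weisbach reduces to ΔP = 32μLV/D². Solving for V: V = ΔP·D²/(32μL) = 2.898e+05·(0.04825)²/(32·0.254·51.46) = 1.613 m/s.
Check: Re = ρVD/μ = 885.9·1.613·0.04825/0.254 = 271.4 < 2300, so the laminar assumption holds.
Q = V·A = 1.613·(π/4·0.04825²) = 0.002949 m³/s = 2.949 L/s.

Q ≈ 2.949 L/s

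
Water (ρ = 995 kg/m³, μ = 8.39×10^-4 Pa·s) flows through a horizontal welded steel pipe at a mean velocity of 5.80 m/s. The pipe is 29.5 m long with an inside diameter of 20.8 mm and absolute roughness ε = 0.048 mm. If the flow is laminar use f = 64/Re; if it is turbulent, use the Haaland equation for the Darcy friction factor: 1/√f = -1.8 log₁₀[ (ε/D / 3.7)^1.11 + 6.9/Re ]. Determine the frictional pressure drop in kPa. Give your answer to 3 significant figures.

ΔP ≈ 602 kPa

Reynolds number Re = ρVD/μ = 995 · 5.8 · 0.0208 / 0.000839 = 1.431e+05.
Re > 4000 → turbulent. Relative roughness ε/D = 4.8e-05/0.0208 = 0.00231. Haaland: 1/√f = -1.8 log₁₀[(0.00231/3.7)^1.11 + 6.9/1.431e+05] = -1.8 log₁₀[0.000277 + 4.82e-05] = 6.278, so f = 0.02537.
Darcy-Weisbach: ΔP = f(L/D)(ρV²/2) = 0.02537·(29.5/0.0208)·(995·5.8²/2) = 0.02537·1418·1.674e+04 = 6.022e+05 Pa.
ΔP = 6.022e+05 Pa = 602 kPa.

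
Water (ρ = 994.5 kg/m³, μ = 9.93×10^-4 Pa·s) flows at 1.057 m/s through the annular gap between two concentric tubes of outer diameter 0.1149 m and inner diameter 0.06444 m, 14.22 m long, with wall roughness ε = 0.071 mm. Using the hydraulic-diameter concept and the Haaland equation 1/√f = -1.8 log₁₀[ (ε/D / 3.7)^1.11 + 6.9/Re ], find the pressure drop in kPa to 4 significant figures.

Hydraulic diameter D_h = 4A/P = D_o - D_i = 0.1149 - 0.06444 = 0.05046 m.
Re = ρVD_h/μ = 994.5·1.057·0.05046/0.000993 = 5.342e+04.
ε/D_h = 7.1e-05/0.05046 = 0.00141; Haaland gives 1/√f = -1.8 log₁₀[0.00016+0.000129] = 6.37, so f = 0.02464.
ΔP = f(L/D_h)(ρV²/2) = 0.02464·14.22/0.05046·555.6 = 3858 Pa.
ΔP = 3.858 kPa.

ΔP ≈ 3.858 kPa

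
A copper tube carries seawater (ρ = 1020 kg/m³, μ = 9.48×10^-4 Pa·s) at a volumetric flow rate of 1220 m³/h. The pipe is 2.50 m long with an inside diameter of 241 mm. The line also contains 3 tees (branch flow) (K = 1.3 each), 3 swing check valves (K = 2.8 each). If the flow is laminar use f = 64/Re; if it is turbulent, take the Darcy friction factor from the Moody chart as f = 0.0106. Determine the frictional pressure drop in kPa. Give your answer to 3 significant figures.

ΔP ≈ 349 kPa

Q = 1220 m³/h = 1220/3600 = 0.3389 m³/s.
Cross-sectional area A = πD²/4 = π(0.241)²/4 = 0.04562 m²; mean velocity V = Q/A = 0.3389/0.04562 = 7.429 m/s.
Reynolds number Re = ρVD/μ = 1020 · 7.429 · 0.241 / 0.000948 = 1.926e+06.
Re > 4000 → turbulent; use the Moody-chart value f = 0.0106.
Total minor-loss coefficient ΣK = 3·1.3 + 3·2.8 = 12.3.
ΔP = [f·L/D + ΣK]·(ρV²/2) = [0.0106·2.5/0.241 + 12.3]·(1020·7.429²/2) = [0.11 + 12.3]·2.815e+04 = 3.493e+05 Pa.
ΔP = 3.493e+05 Pa = 349 kPa.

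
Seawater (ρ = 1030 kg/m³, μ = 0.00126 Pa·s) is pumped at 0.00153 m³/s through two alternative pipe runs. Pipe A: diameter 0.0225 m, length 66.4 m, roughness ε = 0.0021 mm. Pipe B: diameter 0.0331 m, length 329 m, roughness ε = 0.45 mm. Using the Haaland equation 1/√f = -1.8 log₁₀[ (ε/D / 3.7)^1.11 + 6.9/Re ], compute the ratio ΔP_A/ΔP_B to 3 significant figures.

Pipe A: V = Q/A = 0.00153/0.0003976 = 3.848 m/s; Re = 7.078e+04; ε/D = 9.33e-05; Haaland → f = 0.01951; ΔP_A = f(L/D)(ρV²/2) = 4.391e+05 Pa.
Pipe B: V = Q/A = 0.00153/0.0008605 = 1.778 m/s; Re = 4.811e+04; ε/D = 0.0136; Haaland → f = 0.04322; ΔP_B = f(L/D)(ρV²/2) = 6.994e+05 Pa.
ΔP_A/ΔP_B = 4.391e+05/6.994e+05 = 0.628.

ΔP_A/ΔP_B ≈ 0.628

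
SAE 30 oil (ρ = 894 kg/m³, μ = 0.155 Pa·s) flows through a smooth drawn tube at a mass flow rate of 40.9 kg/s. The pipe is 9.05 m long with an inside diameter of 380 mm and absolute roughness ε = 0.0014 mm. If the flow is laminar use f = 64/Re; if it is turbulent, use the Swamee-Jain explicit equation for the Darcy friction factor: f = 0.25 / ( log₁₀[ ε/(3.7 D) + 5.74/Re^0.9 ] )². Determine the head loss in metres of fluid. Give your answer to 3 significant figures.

h_f ≈ 0.0143 m

A = πD²/4 = π(0.38)²/4 = 0.1134 m²; mean velocity V = ṁ/(ρA) = 40.9/(894 · 0.1134) = 0.4034 m/s.
Reynolds number Re = ρVD/μ = 894 · 0.4034 · 0.38 / 0.155 = 884.1.
Re < 2300 → laminar flow, so f = 64/Re = 64/884.1 = 0.07239 (the turbulent correlation is not needed).
Darcy-Weisbach: ΔP = f(L/D)(ρV²/2) = 0.07239·(9.05/0.38)·(894·0.4034²/2) = 0.07239·23.82·72.74 = 125.4 Pa.
Head loss h_f = ΔP/(ρg) = 125.4/(894·9.81) = 0.0143 m.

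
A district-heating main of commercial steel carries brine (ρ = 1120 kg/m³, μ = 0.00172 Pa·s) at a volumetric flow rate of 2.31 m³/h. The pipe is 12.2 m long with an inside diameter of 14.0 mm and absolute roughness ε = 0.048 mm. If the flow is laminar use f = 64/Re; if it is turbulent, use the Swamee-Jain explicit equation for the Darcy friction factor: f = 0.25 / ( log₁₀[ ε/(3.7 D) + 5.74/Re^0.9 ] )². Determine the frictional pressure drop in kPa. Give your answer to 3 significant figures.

ΔP ≈ 258 kPa

Q = 2.31 m³/h = 2.31/3600 = 0.0006417 m³/s.
Cross-sectional area A = πD²/4 = π(0.014)²/4 = 0.0001539 m²; mean velocity V = Q/A = 0.0006417/0.0001539 = 4.168 m/s.
Reynolds number Re = ρVD/μ = 1120 · 4.168 · 0.014 / 0.00172 = 3.8e+04.
Re > 4000 → turbulent. Relative roughness ε/D = 4.8e-05/0.014 = 0.00343. Swamee-Jain: f = 0.25/(log₁₀[0.00343/3.7 + 5.74/3.8e+04^0.9])² = 0.25/(log₁₀[0.000927 + 0.000434])² = 0.25/(-2.866)² = 0.03043.
Darcy-Weisbach: ΔP = f(L/D)(ρV²/2) = 0.03043·(12.2/0.014)·(1120·4.168²/2) = 0.03043·871.4·9730 = 2.58e+05 Pa.
ΔP = 2.58e+05 Pa = 258 kPa.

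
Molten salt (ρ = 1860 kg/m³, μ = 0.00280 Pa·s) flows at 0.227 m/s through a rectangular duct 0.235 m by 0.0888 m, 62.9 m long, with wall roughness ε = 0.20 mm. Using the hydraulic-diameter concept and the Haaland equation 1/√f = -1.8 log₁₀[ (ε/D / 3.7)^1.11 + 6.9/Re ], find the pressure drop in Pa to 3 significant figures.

Hydraulic diameter D_h = 4A/P = 4·(0.235·0.0888)/(2·(0.235+0.0888)) = 0.08347/0.6476 = 0.1289 m.
Re = ρVD_h/μ = 1860·0.227·0.1289/0.0028 = 1.944e+04.
ε/D_h = 0.0002/0.1289 = 0.00155; Haaland gives 1/√f = -1.8 log₁₀[0.000178+0.000355] = 5.891, so f = 0.02881.
ΔP = f(L/D_h)(ρV²/2) = 0.02881·62.9/0.1289·47.92 = 673.8 Pa.

ΔP ≈ 674 Pa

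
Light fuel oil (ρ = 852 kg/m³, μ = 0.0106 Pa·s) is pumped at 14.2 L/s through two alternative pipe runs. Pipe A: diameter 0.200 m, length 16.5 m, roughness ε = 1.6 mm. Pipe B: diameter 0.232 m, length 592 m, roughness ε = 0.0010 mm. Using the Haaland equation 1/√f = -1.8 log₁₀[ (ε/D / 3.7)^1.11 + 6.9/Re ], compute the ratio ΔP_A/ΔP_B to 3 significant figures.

Pipe A: V = Q/A = 0.0142/0.03142 = 0.452 m/s; Re = 7266; ε/D = 0.008; Haaland → f = 0.04271; ΔP_A = f(L/D)(ρV²/2) = 306.7 Pa.
Pipe B: V = Q/A = 0.0142/0.04227 = 0.3359 m/s; Re = 6264; ε/D = 4.31e-06; Haaland → f = 0.03528; ΔP_B = f(L/D)(ρV²/2) = 4327 Pa.
ΔP_A/ΔP_B = 306.7/4327 = 0.0709.

ΔP_A/ΔP_B ≈ 0.0709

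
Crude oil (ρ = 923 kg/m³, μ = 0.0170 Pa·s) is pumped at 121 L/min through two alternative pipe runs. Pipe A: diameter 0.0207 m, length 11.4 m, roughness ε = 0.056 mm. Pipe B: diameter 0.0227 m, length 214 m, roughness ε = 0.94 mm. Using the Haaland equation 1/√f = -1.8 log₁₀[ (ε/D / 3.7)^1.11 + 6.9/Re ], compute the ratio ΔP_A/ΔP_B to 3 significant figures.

Pipe A: V = Q/A = 0.002017/0.0003365 = 5.992 m/s; Re = 6735; ε/D = 0.00271; Haaland → f = 0.03752; ΔP_A = f(L/D)(ρV²/2) = 3.424e+05 Pa.
Pipe B: V = Q/A = 0.002017/0.0004047 = 4.983 m/s; Re = 6141; ε/D = 0.0414; Haaland → f = 0.07002; ΔP_B = f(L/D)(ρV²/2) = 7.564e+06 Pa.
ΔP_A/ΔP_B = 3.424e+05/7.564e+06 = 0.0453.

ΔP_A/ΔP_B ≈ 0.0453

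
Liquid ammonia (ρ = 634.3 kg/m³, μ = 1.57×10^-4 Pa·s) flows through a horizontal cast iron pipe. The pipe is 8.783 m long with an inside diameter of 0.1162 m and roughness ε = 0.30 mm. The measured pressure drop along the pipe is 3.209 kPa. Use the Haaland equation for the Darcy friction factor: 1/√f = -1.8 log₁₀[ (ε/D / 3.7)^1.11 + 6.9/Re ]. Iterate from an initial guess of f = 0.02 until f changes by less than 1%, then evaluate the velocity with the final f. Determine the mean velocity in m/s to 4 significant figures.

V ≈ 2.302 m/s

Rearranging Darcy-Weisbach: V = √(2·ΔP·D/(f·L·ρ)). With ε/D = 0.0003/0.1162 = 0.00258, iterate starting from f = 0.02:
  f = 0.02 → V = √(2·3209·0.1162/(0.02·8.783·634.3)) = 2.587 m/s; Re = ρVD/μ = 1.215e+06; f → 0.02526
  f = 0.02526 → V = 2.302 m/s; Re = 1.081e+06; f → 0.02527
Converged (Δf/f < 1%). With the final f = 0.02527: V = √(2·3209·0.1162/(0.02527·8.783·634.3)) = 2.302 m/s.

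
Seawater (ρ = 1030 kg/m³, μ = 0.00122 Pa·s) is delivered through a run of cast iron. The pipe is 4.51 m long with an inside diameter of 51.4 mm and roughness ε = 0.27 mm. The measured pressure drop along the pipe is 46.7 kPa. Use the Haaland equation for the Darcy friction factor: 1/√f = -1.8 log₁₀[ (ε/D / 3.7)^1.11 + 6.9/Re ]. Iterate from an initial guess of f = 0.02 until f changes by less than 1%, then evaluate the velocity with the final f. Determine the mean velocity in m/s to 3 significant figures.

Rearranging Darcy-Weisbach: V = √(2·ΔP·D/(f·L·ρ)). With ε/D = 0.00027/0.0514 = 0.00525, iterate starting from f = 0.02:
  f = 0.02 → V = √(2·4.67e+04·0.0514/(0.02·4.51·1030)) = 7.188 m/s; Re = ρVD/μ = 3.119e+05; f → 0.03116
  f = 0.03116 → V = 5.759 m/s; Re = 2.499e+05; f → 0.03122
Converged (Δf/f < 1%). With the final f = 0.03122: V = √(2·4.67e+04·0.0514/(0.03122·4.51·1030)) = 5.753 m/s.

V ≈ 5.75 m/s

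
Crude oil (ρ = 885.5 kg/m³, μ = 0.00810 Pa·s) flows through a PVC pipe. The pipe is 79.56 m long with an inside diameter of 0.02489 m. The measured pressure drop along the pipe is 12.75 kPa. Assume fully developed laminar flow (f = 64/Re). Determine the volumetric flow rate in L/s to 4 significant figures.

For laminar flow, f = 64/Re with Re = ρVD/μ, so Darcy-Weisbach reduces to ΔP = 32μLV/D². Solving for V: V = ΔP·D²/(32μL) = 1.275e+04·(0.02489)²/(32·0.0081·79.56) = 0.383 m/s.
Check: Re = ρVD/μ = 885.5·0.383·0.02489/0.0081 = 1042 < 2300, so the laminar assumption holds.
Q = V·A = 0.383·(π/4·0.02489²) = 0.0001864 m³/s = 0.1864 L/s.

Q ≈ 0.1864 L/s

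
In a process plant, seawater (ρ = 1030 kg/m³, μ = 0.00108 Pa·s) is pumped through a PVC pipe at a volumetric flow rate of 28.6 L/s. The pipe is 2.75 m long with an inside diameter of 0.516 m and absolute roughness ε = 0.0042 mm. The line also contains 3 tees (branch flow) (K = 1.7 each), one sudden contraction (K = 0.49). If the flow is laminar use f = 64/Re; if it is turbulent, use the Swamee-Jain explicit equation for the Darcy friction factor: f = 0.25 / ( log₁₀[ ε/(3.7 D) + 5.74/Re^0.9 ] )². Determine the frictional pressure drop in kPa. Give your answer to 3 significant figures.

ΔP ≈ 0.0548 kPa

Q = 28.6 L/s = 28.6/1000 = 0.0286 m³/s.
Cross-sectional area A = πD²/4 = π(0.516)²/4 = 0.2091 m²; mean velocity V = Q/A = 0.0286/0.2091 = 0.1368 m/s.
Reynolds number Re = ρVD/μ = 1030 · 0.1368 · 0.516 / 0.00108 = 6.73e+04.
Re > 4000 → turbulent. Relative roughness ε/D = 4.2e-06/0.516 = 8.14e-06. Swamee-Jain: f = 0.25/(log₁₀[8.14e-06/3.7 + 5.74/6.73e+04^0.9])² = 0.25/(log₁₀[2.2e-06 + 0.000259])² = 0.25/(-3.583)² = 0.01948.
Total minor-loss coefficient ΣK = 3·1.7 + 1·0.49 = 5.59.
ΔP = [f·L/D + ΣK]·(ρV²/2) = [0.01948·2.75/0.516 + 5.59]·(1030·0.1368²/2) = [0.1038 + 5.59]·9.633 = 54.85 Pa.
ΔP = 54.85 Pa = 0.0548 kPa.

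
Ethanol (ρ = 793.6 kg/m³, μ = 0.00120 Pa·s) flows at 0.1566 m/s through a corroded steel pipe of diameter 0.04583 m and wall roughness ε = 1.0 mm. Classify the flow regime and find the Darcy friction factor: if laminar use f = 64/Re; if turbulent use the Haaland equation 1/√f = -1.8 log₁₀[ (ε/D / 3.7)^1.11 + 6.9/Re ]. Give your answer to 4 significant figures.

Re = ρVD/μ = 793.6·0.1566·0.04583/0.0012 = 4746.
Re > 4000 → turbulent. ε/D = 0.001/0.04583 = 0.0218; Haaland: 1/√f = -1.8 log₁₀[0.00335 + 0.00145] = 4.173, so f = 0.05743.

f ≈ 0.05743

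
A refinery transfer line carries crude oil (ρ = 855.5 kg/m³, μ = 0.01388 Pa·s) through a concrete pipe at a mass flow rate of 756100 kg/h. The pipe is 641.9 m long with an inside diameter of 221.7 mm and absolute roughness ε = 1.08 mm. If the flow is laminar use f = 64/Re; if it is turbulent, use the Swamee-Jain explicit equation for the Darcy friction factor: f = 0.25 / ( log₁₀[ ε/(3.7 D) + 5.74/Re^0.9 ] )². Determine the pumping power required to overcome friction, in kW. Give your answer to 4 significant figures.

P ≈ 387.3 kW

ṁ = 756100 kg/h = 756100/3600 = 210 kg/s.
A = πD²/4 = π(0.2217)²/4 = 0.0386 m²; mean velocity V = ṁ/(ρA) = 210/(855.5 · 0.0386) = 6.36 m/s.
Reynolds number Re = ρVD/μ = 855.5 · 6.36 · 0.2217 / 0.0139 = 8.69e+04.
Re > 4000 → turbulent. Relative roughness ε/D = 0.00108/0.2217 = 0.00487. Swamee-Jain: f = 0.25/(log₁₀[0.00487/3.7 + 5.74/8.69e+04^0.9])² = 0.25/(log₁₀[0.00132 + 0.000206])² = 0.25/(-2.817)² = 0.03149.
Darcy-Weisbach: ΔP = f(L/D)(ρV²/2) = 0.03149·(641.9/0.2217)·(855.5·6.36²/2) = 0.03149·2895·1.73e+04 = 1.578e+06 Pa.
Q = ṁ/ρ = 210/855.5 = 0.2455 m³/s.
Pumping power P = QΔP = 0.2455·1.578e+06 = 387310 W = 387.3 kW.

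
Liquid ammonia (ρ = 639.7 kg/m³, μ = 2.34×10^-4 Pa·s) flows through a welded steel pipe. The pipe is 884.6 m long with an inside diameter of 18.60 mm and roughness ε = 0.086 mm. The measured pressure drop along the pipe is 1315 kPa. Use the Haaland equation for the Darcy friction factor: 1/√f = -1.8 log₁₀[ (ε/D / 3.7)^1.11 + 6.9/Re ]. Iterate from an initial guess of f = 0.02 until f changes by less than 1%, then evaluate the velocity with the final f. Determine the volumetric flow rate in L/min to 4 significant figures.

Rearranging Darcy-Weisbach: V = √(2·ΔP·D/(f·L·ρ)). With ε/D = 8.6e-05/0.0186 = 0.00462, iterate starting from f = 0.02:
  f = 0.02 → V = √(2·1.315e+06·0.0186/(0.02·884.6·639.7)) = 2.079 m/s; Re = ρVD/μ = 1.057e+05; f → 0.03057
  f = 0.03057 → V = 1.682 m/s; Re = 8.551e+04; f → 0.03076
Converged (Δf/f < 1%). With the final f = 0.03076: V = √(2·1.315e+06·0.0186/(0.03076·884.6·639.7)) = 1.676 m/s.
Q = V·A = 1.676·(π/4·0.0186²) = 0.0004555 m³/s = 27.33 L/min.

Q ≈ 27.33 L/min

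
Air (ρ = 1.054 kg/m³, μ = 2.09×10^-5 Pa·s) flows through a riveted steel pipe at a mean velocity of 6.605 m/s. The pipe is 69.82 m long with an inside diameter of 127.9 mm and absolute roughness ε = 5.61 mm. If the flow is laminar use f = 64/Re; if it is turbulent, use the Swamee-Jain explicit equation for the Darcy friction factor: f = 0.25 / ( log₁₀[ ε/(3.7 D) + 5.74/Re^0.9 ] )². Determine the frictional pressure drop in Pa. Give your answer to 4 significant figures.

Reynolds number Re = ρVD/μ = 1.054 · 6.605 · 0.1279 / 2.09e-05 = 4.26e+04.
Re > 4000 → turbulent. Relative roughness ε/D = 0.00561/0.1279 = 0.0439. Swamee-Jain: f = 0.25/(log₁₀[0.0439/3.7 + 5.74/4.26e+04^0.9])² = 0.25/(log₁₀[0.0119 + 0.000391])² = 0.25/(-1.912)² = 0.06838.
Darcy-Weisbach: ΔP = f(L/D)(ρV²/2) = 0.06838·(69.82/0.1279)·(1.054·6.605²/2) = 0.06838·545.9·22.99 = 858.3 Pa.

ΔP ≈ 858.3 Pa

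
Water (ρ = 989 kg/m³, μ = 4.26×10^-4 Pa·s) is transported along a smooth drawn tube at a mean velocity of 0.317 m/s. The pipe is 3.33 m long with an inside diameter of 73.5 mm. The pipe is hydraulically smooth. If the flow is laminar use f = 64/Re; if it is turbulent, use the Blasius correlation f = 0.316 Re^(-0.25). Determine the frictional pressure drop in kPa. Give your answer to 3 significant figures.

Reynolds number Re = ρVD/μ = 989 · 0.317 · 0.0735 / 0.000426 = 5.409e+04.
Re > 4000 → turbulent. Smooth-pipe (Blasius): f = 0.316 Re^(-0.25) = 0.316/(5.409e+04)^0.25 = 0.02072.
Darcy-Weisbach: ΔP = f(L/D)(ρV²/2) = 0.02072·(3.33/0.0735)·(989·0.317²/2) = 0.02072·45.31·49.69 = 46.65 Pa.
ΔP = 46.65 Pa = 0.0466 kPa.

ΔP ≈ 0.0466 kPa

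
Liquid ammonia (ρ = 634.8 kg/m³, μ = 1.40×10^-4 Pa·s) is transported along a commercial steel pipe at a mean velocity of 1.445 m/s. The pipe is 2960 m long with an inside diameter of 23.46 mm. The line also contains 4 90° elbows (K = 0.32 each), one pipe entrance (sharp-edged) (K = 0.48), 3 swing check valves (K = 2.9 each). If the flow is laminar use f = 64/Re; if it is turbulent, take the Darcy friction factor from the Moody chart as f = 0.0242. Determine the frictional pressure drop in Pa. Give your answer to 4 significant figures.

Reynolds number Re = ρVD/μ = 634.8 · 1.445 · 0.02346 / 0.00014 = 1.537e+05.
Re > 4000 → turbulent; use the Moody-chart value f = 0.0242.
Total minor-loss coefficient ΣK = 4·0.32 + 1·0.48 + 3·2.9 = 10.5.
ΔP = [f·L/D + ΣK]·(ρV²/2) = [0.0242·2960/0.02346 + 10.5]·(634.8·1.445²/2) = [3053 + 10.5]·662.7 = 2.031e+06 Pa.

ΔP ≈ 2031000 Pa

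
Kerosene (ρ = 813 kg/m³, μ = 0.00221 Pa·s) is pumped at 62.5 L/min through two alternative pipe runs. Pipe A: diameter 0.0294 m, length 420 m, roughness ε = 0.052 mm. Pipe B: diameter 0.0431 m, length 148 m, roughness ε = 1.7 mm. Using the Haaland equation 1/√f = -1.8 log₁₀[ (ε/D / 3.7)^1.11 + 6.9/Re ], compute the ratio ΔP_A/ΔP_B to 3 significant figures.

ΔP_A/ΔP_B ≈ 8.64

Pipe A: V = Q/A = 0.001042/0.0006789 = 1.534 m/s; Re = 1.66e+04; ε/D = 0.00177; Haaland → f = 0.03002; ΔP_A = f(L/D)(ρV²/2) = 4.105e+05 Pa.
Pipe B: V = Q/A = 0.001042/0.001459 = 0.714 m/s; Re = 1.132e+04; ε/D = 0.0394; Haaland → f = 0.06677; ΔP_B = f(L/D)(ρV²/2) = 4.751e+04 Pa.
ΔP_A/ΔP_B = 4.105e+05/4.751e+04 = 8.64.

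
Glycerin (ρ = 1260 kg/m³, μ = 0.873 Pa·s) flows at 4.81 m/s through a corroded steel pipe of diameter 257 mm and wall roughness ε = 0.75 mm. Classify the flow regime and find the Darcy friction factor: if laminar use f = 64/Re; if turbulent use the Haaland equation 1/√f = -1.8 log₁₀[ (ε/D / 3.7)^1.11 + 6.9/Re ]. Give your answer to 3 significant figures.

f ≈ 0.0359

Re = ρVD/μ = 1260·4.81·0.257/0.873 = 1784.
Re < 2300 → laminar, so f = 64/Re = 0.03587 (roughness is irrelevant in laminar flow).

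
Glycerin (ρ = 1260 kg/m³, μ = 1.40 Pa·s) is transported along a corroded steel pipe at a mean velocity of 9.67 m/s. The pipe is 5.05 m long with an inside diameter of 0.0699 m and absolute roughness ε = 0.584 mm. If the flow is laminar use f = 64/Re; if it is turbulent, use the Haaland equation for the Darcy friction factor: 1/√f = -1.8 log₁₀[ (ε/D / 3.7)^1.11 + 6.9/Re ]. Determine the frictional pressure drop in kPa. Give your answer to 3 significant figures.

Reynolds number Re = ρVD/μ = 1260 · 9.67 · 0.0699 / 1.4 = 608.3.
Re < 2300 → laminar flow, so f = 64/Re = 64/608.3 = 0.1052 (the turbulent correlation is not needed).
Darcy-Weisbach: ΔP = f(L/D)(ρV²/2) = 0.1052·(5.05/0.0699)·(1260·9.67²/2) = 0.1052·72.25·5.891e+04 = 4.478e+05 Pa.
ΔP = 4.478e+05 Pa = 448 kPa.

ΔP ≈ 448 kPa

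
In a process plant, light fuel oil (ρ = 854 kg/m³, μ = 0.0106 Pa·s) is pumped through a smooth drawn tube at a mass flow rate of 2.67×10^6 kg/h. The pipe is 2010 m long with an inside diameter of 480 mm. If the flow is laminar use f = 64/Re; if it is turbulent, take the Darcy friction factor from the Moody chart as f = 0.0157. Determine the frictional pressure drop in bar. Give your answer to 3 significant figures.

ṁ = 2.67×10^6 kg/h = 2.67×10^6/3600 = 741.7 kg/s.
A = πD²/4 = π(0.48)²/4 = 0.181 m²; mean velocity V = ṁ/(ρA) = 741.7/(854 · 0.181) = 4.799 m/s.
Reynolds number Re = ρVD/μ = 854 · 4.799 · 0.48 / 0.0106 = 1.856e+05.
Re > 4000 → turbulent; use the Moody-chart value f = 0.0157.
Darcy-Weisbach: ΔP = f(L/D)(ρV²/2) = 0.0157·(2010/0.48)·(854·4.799²/2) = 0.0157·4188·9835 = 6.466e+05 Pa.
ΔP = 6.466e+05 Pa = 6.47 bar.

ΔP ≈ 6.47 bar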